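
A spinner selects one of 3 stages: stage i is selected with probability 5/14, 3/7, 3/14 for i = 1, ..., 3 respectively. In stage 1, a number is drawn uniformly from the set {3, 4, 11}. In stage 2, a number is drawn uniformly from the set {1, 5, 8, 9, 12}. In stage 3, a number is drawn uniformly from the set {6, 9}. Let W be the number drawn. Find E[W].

27/4

E[W | stage 1] = (3+4+11)/3 = 6.
E[W | stage 2] = (1+5+8+9+12)/5 = 7.
E[W | stage 3] = (6+9)/2 = 15/2.
E[W] = (5/14)·(6) + (3/7)·(7) + (3/14)·(15/2) = 27/4.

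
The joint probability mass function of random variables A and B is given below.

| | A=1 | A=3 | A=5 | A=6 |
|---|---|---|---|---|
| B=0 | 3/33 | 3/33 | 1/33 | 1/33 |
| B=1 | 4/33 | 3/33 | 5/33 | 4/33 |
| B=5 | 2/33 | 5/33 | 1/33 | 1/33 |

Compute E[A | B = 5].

28/9

P(B = 5) = 3/11.
Σ A·P over the event = 1·(2/33) + 3·(5/33) + 5·(1/33) + 6·(1/33) = 28/33.
E[A | B = 5] = (28/33) / (3/11) = 28/9.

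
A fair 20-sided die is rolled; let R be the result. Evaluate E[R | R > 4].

25/2

P(R > 4) = 4/5.
E[R | R > 4] = (10) / (4/5) = 25/2.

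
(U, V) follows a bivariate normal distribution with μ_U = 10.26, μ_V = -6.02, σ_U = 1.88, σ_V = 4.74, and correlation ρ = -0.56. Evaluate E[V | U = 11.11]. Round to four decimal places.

E[V | U=x] = μ_V + ρ(σ_V/σ_U)(x − μ_U) for jointly normal variables.
E[V | U=11.11] = -6.02 + (-0.56)·(4.74/1.88)·(11.11 − (10.26)) = -6.02 + (-1.4119)·(0.85) = -7.2201.

-7.2201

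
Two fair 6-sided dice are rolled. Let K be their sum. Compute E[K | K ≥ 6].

106/13

P(K ≥ 6) = 13/18.
Σ over the event: 6·5/36 + 7·1/6 + 8·5/36 + 9·1/9 + 10·1/12 + 11·1/18 + 12·1/36 = 53/9.
E[K | K ≥ 6] = (53/9) / (13/18) = 106/13.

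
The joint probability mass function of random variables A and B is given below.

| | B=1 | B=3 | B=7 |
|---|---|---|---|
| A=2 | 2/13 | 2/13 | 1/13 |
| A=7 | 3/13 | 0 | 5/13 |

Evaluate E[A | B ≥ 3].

P(B ≥ 3) = 8/13.
Σ A·P over the event = 2·(2/13) + 2·(1/13) + 7·(5/13) = 41/13.
E[A | B ≥ 3] = (41/13) / (8/13) = 41/8.

41/8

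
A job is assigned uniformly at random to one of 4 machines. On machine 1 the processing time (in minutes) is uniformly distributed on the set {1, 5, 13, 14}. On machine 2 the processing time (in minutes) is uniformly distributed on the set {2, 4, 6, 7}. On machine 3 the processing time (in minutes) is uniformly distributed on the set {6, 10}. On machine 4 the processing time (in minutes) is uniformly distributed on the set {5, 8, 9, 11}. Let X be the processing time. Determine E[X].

E[X | machine 1] = (1+5+13+14)/4 = 33/4.
E[X | machine 2] = (2+4+6+7)/4 = 19/4.
E[X | machine 3] = (6+10)/2 = 8.
E[X | machine 4] = (5+8+9+11)/4 = 33/4.
E[X] = (1/4)·(33/4) + (1/4)·(19/4) + (1/4)·(8) + (1/4)·(33/4) = 117/16.

117/16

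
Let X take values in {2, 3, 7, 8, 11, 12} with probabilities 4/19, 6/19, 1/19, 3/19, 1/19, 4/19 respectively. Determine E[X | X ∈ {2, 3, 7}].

3

P(X ∈ {2, 3, 7}) = 11/19.
Σ over the event: 2·4/19 + 3·6/19 + 7·1/19 = 33/19.
E[X | X ∈ {2, 3, 7}] = (33/19) / (11/19) = 3.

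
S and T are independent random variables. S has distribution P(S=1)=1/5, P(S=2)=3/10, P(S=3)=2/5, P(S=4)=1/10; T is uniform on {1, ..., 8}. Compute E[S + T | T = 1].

P(T = 1) = 1/8.
Summing (S+T)·P(x,y) over outcomes with T = 1 gives 17/40.
E[S + T | T = 1] = (17/40) / (1/8) = 17/5.

17/5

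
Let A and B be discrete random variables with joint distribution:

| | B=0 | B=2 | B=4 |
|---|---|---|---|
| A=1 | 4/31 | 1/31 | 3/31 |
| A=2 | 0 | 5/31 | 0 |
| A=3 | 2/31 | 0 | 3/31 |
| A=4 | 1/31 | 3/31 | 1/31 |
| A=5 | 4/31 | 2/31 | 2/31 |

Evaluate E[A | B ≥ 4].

P(B ≥ 4) = 9/31.
Σ A·P over the event = 1·(3/31) + 3·(3/31) + 4·(1/31) + 5·(2/31) = 26/31.
E[A | B ≥ 4] = (26/31) / (9/31) = 26/9.

26/9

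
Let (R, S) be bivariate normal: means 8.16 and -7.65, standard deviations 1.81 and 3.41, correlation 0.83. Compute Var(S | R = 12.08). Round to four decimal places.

The conditional variance in a bivariate normal is σ_S²(1 − ρ²), independent of x.
Var(S | R=12.08) = (3.41)²·(1 − (0.83)²) = 11.6281·0.3111 = 3.6175.

3.6175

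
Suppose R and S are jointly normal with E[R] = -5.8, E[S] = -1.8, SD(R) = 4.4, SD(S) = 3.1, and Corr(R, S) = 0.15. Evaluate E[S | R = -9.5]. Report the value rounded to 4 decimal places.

The regression of S on R has slope ρ·σ_S/σ_R and passes through (μ_R, μ_S).
E[S | R=-9.5] = -1.8 + (0.15)·(3.1/4.4)·(-9.5 − (-5.8)) = -1.8 + (0.10568)·(-3.7) = -2.1910.

-2.1910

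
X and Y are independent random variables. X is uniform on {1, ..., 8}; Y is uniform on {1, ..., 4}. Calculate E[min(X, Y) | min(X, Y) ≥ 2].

59/21

P(min(X, Y) ≥ 2) = 21/32.
Summing min(X,Y)·P(x,y) over outcomes with min(X, Y) ≥ 2 gives 59/32.
E[min(X, Y) | min(X, Y) ≥ 2] = (59/32) / (21/32) = 59/21.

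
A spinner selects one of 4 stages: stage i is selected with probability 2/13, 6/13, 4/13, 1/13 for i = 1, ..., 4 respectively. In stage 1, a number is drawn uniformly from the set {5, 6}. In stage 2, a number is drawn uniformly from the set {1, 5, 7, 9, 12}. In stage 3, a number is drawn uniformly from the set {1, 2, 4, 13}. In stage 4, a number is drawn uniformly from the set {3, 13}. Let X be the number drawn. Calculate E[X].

399/65

E[X | stage 1] = (5+6)/2 = 11/2.
E[X | stage 2] = (1+5+7+9+12)/5 = 34/5.
E[X | stage 3] = (1+2+4+13)/4 = 5.
E[X | stage 4] = (3+13)/2 = 8.
By the law of total expectation,
E[X] = (2/13)·(11/2) + (6/13)·(34/5) + (4/13)·(5) + (1/13)·(8) = 399/65.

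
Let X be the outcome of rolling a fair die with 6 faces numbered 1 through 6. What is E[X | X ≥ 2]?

4

Given X ≥ 2, X is equally likely to be any of {2, 3, 4, 5, 6}.
E[X | X ≥ 2] = (2 + 3 + 4 + 5 + 6) / 5 = 4.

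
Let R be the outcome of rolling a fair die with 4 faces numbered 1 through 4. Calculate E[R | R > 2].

Given R > 2, R is equally likely to be any of {3, 4}.
E[R | R > 2] = (3 + 4) / 2 = 7/2.

7/2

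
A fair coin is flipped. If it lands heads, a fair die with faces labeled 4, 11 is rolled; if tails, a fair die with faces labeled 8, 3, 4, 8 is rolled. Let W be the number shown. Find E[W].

E[W | heads] = (4+11)/2 = 15/2.
E[W | tails] = (8+3+4+8)/4 = 23/4.
By the law of total expectation,
E[W] = (1/2)·(15/2) + (1/2)·(23/4) = 53/8.

53/8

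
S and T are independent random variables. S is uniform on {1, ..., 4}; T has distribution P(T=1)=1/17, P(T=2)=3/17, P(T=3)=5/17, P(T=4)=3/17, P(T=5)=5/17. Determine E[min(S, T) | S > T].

15/7

P(S > T) = 7/34.
Summing min(S,T)·P(x,y) over outcomes with S > T gives 15/34.
E[min(S, T) | S > T] = (15/34) / (7/34) = 15/7.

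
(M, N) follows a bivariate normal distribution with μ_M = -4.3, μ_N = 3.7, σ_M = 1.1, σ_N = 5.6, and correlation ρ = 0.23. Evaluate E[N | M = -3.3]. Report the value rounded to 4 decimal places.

E[N | M=x] = μ_N + ρ(σ_N/σ_M)(x − μ_M) for jointly normal variables.
E[N | M=-3.3] = 3.7 + (0.23)·(5.6/1.1)·(-3.3 − (-4.3)) = 3.7 + (1.1709)·(1) = 4.8709.

4.8709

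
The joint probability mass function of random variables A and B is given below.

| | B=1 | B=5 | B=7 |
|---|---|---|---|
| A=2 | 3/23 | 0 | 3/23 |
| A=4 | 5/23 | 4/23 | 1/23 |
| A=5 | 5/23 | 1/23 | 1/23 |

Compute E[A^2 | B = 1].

217/13

P(B = 1) = 13/23.
Σ A^2·P over the event = 4·(3/23) + 16·(5/23) + 25·(5/23) = 217/23.
E[A^2 | B = 1] = (217/23) / (13/23) = 217/13.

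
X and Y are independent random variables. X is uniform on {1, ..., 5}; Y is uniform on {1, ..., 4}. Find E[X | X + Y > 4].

P(X + Y > 4) = 7/10.
Summing X·P(x,y) over outcomes with X + Y > 4 gives 5/2.
E[X | X + Y > 4] = (5/2) / (7/10) = 25/7.

25/7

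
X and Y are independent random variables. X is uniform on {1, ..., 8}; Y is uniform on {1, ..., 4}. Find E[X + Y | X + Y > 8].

Outcomes with X + Y > 8: (5,4), (6,3), (6,4), (7,2), (7,3), (7,4), (8,1), (8,2), (8,3), (8,4), each with probability 1/32.
E[X + Y | X + Y > 8] = (9 + 9 + 10 + 9 + 10 + 11 + 9 + 10 + 11 + 12) / 10 = 10.

10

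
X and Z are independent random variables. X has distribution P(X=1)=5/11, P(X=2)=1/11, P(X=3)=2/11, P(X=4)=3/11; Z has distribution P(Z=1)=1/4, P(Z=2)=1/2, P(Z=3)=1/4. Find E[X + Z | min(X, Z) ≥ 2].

P(min(X, Z) ≥ 2) = 9/22.
Summing (X+Z)·P(x,y) over outcomes with min(X, Z) ≥ 2 gives 51/22.
E[X + Z | min(X, Z) ≥ 2] = (51/22) / (9/22) = 17/3.

17/3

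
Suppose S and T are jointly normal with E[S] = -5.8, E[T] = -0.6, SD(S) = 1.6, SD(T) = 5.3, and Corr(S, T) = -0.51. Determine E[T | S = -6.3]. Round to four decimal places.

0.2447

For a bivariate normal, E[T | S=x] = μ_T + ρ·(σ_T/σ_S)·(x − μ_S).
E[T | S=-6.3] = -0.6 + (-0.51)·(5.3/1.6)·(-6.3 − (-5.8)) = -0.6 + (-1.6894)·(-0.5) = 0.2447.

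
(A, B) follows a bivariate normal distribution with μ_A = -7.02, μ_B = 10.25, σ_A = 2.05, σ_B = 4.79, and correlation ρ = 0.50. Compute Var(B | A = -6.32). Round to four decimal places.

Var(B | A=x) = (1 − ρ²)·σ_B².
Var(B | A=-6.32) = (4.79)²·(1 − (0.50)²) = 22.9441·0.75 = 17.2081.

17.2081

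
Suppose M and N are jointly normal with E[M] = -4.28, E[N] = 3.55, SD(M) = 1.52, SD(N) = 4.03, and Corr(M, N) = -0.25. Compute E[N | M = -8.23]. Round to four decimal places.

The regression of N on M has slope ρ·σ_N/σ_M and passes through (μ_M, μ_N).
E[N | M=-8.23] = 3.55 + (-0.25)·(4.03/1.52)·(-8.23 − (-4.28)) = 3.55 + (-0.66283)·(-3.95) = 6.1682.

6.1682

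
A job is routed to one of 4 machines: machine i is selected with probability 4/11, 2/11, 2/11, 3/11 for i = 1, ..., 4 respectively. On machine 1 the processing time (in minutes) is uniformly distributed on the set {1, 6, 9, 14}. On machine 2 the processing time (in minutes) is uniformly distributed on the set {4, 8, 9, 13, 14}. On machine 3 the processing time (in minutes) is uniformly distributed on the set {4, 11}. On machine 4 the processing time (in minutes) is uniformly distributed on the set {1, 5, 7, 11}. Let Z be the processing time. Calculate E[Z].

411/55

E[Z | machine 1] = (1+6+9+14)/4 = 15/2.
E[Z | machine 2] = (4+8+9+13+14)/5 = 48/5.
E[Z | machine 3] = (4+11)/2 = 15/2.
E[Z | machine 4] = (1+5+7+11)/4 = 6.
E[Z] = (4/11)·(15/2) + (2/11)·(48/5) + (2/11)·(15/2) + (3/11)·(6) = 411/55.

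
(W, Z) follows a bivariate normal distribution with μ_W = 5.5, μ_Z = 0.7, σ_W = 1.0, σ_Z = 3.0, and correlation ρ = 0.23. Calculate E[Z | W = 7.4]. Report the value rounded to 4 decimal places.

2.0110

The regression of Z on W has slope ρ·σ_Z/σ_W and passes through (μ_W, μ_Z).
E[Z | W=7.4] = 0.7 + (0.23)·(3.0/1.0)·(7.4 − (5.5)) = 0.7 + (0.69)·(1.9) = 2.0110.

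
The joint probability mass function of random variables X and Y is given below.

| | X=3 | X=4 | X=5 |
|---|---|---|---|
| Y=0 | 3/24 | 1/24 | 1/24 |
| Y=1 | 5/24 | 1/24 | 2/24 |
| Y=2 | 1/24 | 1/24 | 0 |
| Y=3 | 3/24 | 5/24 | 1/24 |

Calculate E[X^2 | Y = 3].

P(Y = 3) = 3/8.
Σ X^2·P over the event = 9·(3/24) + 16·(5/24) + 25·(1/24) = 11/2.
E[X^2 | Y = 3] = (11/2) / (3/8) = 44/3.

44/3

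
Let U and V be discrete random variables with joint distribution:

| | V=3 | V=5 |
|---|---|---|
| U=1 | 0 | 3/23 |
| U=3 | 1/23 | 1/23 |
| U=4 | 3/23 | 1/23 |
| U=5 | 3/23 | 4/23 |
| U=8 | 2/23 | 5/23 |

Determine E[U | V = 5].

5

P(V = 5) = 14/23.
Σ U·P over the event = 1·(3/23) + 3·(1/23) + 4·(1/23) + 5·(4/23) + 8·(5/23) = 70/23.
E[U | V = 5] = (70/23) / (14/23) = 5.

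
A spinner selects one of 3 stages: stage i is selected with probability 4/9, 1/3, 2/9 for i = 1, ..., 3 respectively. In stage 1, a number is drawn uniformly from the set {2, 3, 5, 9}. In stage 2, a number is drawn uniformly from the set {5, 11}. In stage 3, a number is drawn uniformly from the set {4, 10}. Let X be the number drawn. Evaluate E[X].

19/3

E[X | stage 1] = (2+3+5+9)/4 = 19/4.
E[X | stage 2] = (5+11)/2 = 8.
E[X | stage 3] = (4+10)/2 = 7.
E[X] = (4/9)·(19/4) + (1/3)·(8) + (2/9)·(7) = 19/3.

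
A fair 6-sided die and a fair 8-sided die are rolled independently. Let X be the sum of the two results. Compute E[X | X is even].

8

P(X is even) = 1/2.
Σ over the event: 2·1/48 + 4·1/16 + 6·5/48 + 8·1/8 + 10·5/48 + 12·1/16 + 14·1/48 = 4.
E[X | X is even] = (4) / (1/2) = 8.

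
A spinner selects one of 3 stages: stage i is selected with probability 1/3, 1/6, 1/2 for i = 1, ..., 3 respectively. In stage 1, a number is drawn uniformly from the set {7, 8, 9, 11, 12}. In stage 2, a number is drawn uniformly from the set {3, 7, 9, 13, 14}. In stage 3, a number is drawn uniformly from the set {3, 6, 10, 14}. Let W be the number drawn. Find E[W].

E[W | stage 1] = (7+8+9+11+12)/5 = 47/5.
E[W | stage 2] = (3+7+9+13+14)/5 = 46/5.
E[W | stage 3] = (3+6+10+14)/4 = 33/4.
By the law of total expectation,
E[W] = (1/3)·(47/5) + (1/6)·(46/5) + (1/2)·(33/4) = 211/24.

211/24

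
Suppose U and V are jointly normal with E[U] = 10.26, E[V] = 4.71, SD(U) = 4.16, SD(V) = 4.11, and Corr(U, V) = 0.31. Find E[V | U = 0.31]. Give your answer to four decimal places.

1.6626

For a bivariate normal, E[V | U=x] = μ_V + ρ·(σ_V/σ_U)·(x − μ_U).
E[V | U=0.31] = 4.71 + (0.31)·(4.11/4.16)·(0.31 − (10.26)) = 4.71 + (0.30627)·(-9.95) = 1.6626.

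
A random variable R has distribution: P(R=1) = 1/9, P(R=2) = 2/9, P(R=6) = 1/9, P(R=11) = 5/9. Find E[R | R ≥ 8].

11

P(R ≥ 8) = 5/9.
Σ over the event: 11·5/9 = 55/9.
E[R | R ≥ 8] = (55/9) / (5/9) = 11.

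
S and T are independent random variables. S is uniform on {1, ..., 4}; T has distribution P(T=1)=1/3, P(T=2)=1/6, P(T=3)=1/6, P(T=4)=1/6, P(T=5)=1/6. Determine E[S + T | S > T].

P(S > T) = 3/8.
Summing (S+T)·P(x,y) over outcomes with S > T gives 7/4.
E[S + T | S > T] = (7/4) / (3/8) = 14/3.

14/3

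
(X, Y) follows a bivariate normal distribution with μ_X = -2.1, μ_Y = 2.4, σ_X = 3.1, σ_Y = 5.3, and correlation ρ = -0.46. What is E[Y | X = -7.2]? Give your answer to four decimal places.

6.4109

E[Y | X=x] = μ_Y + ρ(σ_Y/σ_X)(x − μ_X) for jointly normal variables.
E[Y | X=-7.2] = 2.4 + (-0.46)·(5.3/3.1)·(-7.2 − (-2.1)) = 2.4 + (-0.78645)·(-5.1) = 6.4109.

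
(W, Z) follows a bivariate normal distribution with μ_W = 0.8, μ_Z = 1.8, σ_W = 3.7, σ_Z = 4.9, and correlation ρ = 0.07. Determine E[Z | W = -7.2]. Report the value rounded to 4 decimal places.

The regression of Z on W has slope ρ·σ_Z/σ_W and passes through (μ_W, μ_Z).
E[Z | W=-7.2] = 1.8 + (0.07)·(4.9/3.7)·(-7.2 − (0.8)) = 1.8 + (0.092703)·(-8) = 1.0584.

1.0584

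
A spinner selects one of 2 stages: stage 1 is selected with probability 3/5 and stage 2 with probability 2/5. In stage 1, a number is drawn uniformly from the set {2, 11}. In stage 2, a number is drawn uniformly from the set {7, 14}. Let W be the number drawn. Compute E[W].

81/10

E[W | stage 1] = (2+11)/2 = 13/2.
E[W | stage 2] = (7+14)/2 = 21/2.
E[W] = (3/5)·(13/2) + (2/5)·(21/2) = 81/10.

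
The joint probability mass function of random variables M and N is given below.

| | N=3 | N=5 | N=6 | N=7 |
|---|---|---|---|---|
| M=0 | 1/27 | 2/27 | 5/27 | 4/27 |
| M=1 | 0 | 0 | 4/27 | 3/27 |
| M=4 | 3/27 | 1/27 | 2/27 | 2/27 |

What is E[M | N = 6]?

P(N = 6) = 11/27.
Σ M·P over the event = 0·(5/27) + 1·(4/27) + 4·(2/27) = 4/9.
E[M | N = 6] = (4/9) / (11/27) = 12/11.

12/11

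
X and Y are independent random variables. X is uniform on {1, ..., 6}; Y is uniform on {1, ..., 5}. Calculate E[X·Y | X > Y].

35/3

P(X > Y) = 1/2.
Summing XY·P(x,y) over outcomes with X > Y gives 35/6.
E[X·Y | X > Y] = (35/6) / (1/2) = 35/3.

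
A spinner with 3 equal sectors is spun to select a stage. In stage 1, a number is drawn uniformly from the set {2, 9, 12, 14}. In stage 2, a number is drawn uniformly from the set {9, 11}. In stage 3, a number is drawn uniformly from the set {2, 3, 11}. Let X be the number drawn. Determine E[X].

E[X | stage 1] = (2+9+12+14)/4 = 37/4.
E[X | stage 2] = (9+11)/2 = 10.
E[X | stage 3] = (2+3+11)/3 = 16/3.
By the law of total expectation,
E[X] = (1/3)·(37/4) + (1/3)·(10) + (1/3)·(16/3) = 295/36.

295/36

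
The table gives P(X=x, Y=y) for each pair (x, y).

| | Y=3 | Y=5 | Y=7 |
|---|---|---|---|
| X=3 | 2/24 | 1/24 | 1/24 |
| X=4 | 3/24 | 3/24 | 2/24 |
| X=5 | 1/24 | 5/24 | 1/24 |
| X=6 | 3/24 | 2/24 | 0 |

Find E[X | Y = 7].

4

P(Y = 7) = 1/6.
Σ X·P over the event = 3·(1/24) + 4·(2/24) + 5·(1/24) = 2/3.
E[X | Y = 7] = (2/3) / (1/6) = 4.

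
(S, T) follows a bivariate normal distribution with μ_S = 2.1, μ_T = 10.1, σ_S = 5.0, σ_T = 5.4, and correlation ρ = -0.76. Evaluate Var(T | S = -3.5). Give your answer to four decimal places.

For a bivariate normal, Var(T | S=x) = σ_T²(1 − ρ²).
Var(T | S=-3.5) = (5.4)²·(1 − (-0.76)²) = 29.16·0.4224 = 12.3172.

12.3172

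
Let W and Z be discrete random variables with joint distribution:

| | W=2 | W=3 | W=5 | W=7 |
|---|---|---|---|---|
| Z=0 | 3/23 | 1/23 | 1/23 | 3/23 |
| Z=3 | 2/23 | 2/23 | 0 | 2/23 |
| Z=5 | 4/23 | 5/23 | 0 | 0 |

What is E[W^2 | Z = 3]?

P(Z = 3) = 6/23.
Σ W^2·P over the event = 4·(2/23) + 9·(2/23) + 49·(2/23) = 124/23.
E[W^2 | Z = 3] = (124/23) / (6/23) = 62/3.

62/3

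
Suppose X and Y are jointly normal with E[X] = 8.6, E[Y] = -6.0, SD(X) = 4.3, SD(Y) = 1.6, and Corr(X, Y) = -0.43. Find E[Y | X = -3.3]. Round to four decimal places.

E[Y | X=x] = μ_Y + ρ(σ_Y/σ_X)(x − μ_X) for jointly normal variables.
E[Y | X=-3.3] = -6.0 + (-0.43)·(1.6/4.3)·(-3.3 − (8.6)) = -6.0 + (-0.16)·(-11.9) = -4.0960.

-4.0960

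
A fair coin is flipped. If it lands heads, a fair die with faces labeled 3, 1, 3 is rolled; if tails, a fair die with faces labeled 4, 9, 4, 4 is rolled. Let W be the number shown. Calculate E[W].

91/24

E[W | heads] = (3+1+3)/3 = 7/3.
E[W | tails] = (4+9+4+4)/4 = 21/4.
By the law of total expectation,
E[W] = (1/2)·(7/3) + (1/2)·(21/4) = 91/24.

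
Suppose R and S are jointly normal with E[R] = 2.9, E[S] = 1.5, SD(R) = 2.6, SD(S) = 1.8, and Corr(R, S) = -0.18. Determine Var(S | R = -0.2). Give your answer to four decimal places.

For a bivariate normal, Var(S | R=x) = σ_S²(1 − ρ²).
Var(S | R=-0.2) = (1.8)²·(1 − (-0.18)²) = 3.24·0.9676 = 3.1350.

3.1350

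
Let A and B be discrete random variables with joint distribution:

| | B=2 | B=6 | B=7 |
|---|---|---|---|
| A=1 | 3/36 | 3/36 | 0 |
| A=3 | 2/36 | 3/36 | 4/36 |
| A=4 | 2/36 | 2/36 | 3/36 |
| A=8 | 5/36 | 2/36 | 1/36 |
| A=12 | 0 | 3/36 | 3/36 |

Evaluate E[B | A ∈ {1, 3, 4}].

111/22

P(A ∈ {1, 3, 4}) = 11/18.
Σ B·P over the event = 2·(3/36) + 6·(3/36) + 2·(2/36) + 6·(3/36) + 7·(4/36) + 2·(2/36) + 6·(2/36) + 7·(3/36) = 37/12.
E[B | A ∈ {1, 3, 4}] = (37/12) / (11/18) = 111/22.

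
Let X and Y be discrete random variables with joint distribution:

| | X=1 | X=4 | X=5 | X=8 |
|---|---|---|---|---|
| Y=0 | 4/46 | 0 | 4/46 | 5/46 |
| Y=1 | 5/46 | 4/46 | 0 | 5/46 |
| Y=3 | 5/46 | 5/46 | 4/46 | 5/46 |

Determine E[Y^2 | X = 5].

P(X = 5) = 4/23.
Summing Y^2·P(X=x,Y=y) over the conditioning event gives 18/23.
E[Y^2 | X = 5] = (18/23) / (4/23) = 9/2.

9/2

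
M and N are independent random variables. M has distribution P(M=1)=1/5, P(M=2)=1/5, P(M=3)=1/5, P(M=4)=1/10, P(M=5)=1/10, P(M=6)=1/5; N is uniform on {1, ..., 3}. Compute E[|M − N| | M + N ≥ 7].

10/3

P(M + N ≥ 7) = 3/10.
Summing |M−N|·P(x,y) over outcomes with M + N ≥ 7 gives 1.
E[|M − N| | M + N ≥ 7] = (1) / (3/10) = 10/3.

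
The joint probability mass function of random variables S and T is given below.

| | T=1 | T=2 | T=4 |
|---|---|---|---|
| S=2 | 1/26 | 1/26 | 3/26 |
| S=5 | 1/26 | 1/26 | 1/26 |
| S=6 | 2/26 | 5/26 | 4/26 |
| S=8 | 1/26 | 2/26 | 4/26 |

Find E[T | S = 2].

3

P(S = 2) = 5/26.
Σ T·P over the event = 1·(1/26) + 2·(1/26) + 4·(3/26) = 15/26.
E[T | S = 2] = (15/26) / (5/26) = 3.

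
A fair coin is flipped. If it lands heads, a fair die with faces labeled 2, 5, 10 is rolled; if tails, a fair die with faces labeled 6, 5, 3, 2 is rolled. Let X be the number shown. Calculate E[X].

29/6

E[X | heads] = (2+5+10)/3 = 17/3.
E[X | tails] = (6+5+3+2)/4 = 4.
By the law of total expectation,
E[X] = (1/2)·(17/3) + (1/2)·(4) = 29/6.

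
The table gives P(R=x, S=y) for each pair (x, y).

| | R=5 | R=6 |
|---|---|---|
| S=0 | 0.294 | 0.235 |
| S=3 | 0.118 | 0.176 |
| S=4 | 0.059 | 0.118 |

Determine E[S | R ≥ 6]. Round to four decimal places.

P(R ≥ 6) = 0.529.
Summing S·P(R=x,S=y) over the conditioning event gives 1.000.
E[S | R ≥ 6] = (1.000) / (0.529) = 1.8904.

1.8904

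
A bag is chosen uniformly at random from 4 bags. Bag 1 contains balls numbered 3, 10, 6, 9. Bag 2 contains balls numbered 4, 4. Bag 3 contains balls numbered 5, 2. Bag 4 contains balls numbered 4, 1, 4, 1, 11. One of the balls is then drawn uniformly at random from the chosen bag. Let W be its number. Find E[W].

E[W | bag 1] = (3+10+6+9)/4 = 7.
E[W | bag 2] = (4+4)/2 = 4.
E[W | bag 3] = (5+2)/2 = 7/2.
E[W | bag 4] = (4+1+4+1+11)/5 = 21/5.
By the law of total expectation,
E[W] = (1/4)·(7) + (1/4)·(4) + (1/4)·(7/2) + (1/4)·(21/5) = 187/40.

187/40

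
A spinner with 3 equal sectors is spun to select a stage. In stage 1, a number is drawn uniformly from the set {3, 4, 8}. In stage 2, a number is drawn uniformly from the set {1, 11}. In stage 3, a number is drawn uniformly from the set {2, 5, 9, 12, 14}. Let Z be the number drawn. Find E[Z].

97/15

E[Z | stage 1] = (3+4+8)/3 = 5.
E[Z | stage 2] = (1+11)/2 = 6.
E[Z | stage 3] = (2+5+9+12+14)/5 = 42/5.
By the law of total expectation,
E[Z] = (1/3)·(5) + (1/3)·(6) + (1/3)·(42/5) = 97/15.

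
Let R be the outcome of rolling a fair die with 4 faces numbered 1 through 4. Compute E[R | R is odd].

2

Given R is odd, R is equally likely to be any of {1, 3}.
E[R | R is odd] = (1 + 3) / 2 = 2.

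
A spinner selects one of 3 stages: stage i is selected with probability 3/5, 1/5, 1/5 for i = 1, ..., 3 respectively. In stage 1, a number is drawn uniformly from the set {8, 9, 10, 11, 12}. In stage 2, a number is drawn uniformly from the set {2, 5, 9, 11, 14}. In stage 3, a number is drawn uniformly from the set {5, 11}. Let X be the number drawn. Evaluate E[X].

E[X | stage 1] = (8+9+10+11+12)/5 = 10.
E[X | stage 2] = (2+5+9+11+14)/5 = 41/5.
E[X | stage 3] = (5+11)/2 = 8.
E[X] = (3/5)·(10) + (1/5)·(41/5) + (1/5)·(8) = 231/25.

231/25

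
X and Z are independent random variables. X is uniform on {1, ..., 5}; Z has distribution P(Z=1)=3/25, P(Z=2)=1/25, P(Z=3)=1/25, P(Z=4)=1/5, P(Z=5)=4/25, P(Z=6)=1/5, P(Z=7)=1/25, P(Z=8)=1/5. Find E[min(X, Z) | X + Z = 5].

P(X + Z = 5) = 2/25.
Summing min(X,Z)·P(x,y) over outcomes with X + Z = 5 gives 12/125.
E[min(X, Z) | X + Z = 5] = (12/125) / (2/25) = 6/5.

6/5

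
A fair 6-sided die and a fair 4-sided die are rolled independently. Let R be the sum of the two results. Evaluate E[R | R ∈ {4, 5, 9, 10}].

P(R ∈ {4, 5, 9, 10}) = 5/12.
Σ over the event: 4·1/8 + 5·1/6 + 9·1/12 + 10·1/24 = 5/2.
E[R | R ∈ {4, 5, 9, 10}] = (5/2) / (5/12) = 6.

6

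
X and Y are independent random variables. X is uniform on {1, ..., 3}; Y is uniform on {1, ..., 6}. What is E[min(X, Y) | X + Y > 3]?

29/15

P(X + Y > 3) = 5/6.
Summing min(X,Y)·P(x,y) over outcomes with X + Y > 3 gives 29/18.
E[min(X, Y) | X + Y > 3] = (29/18) / (5/6) = 29/15.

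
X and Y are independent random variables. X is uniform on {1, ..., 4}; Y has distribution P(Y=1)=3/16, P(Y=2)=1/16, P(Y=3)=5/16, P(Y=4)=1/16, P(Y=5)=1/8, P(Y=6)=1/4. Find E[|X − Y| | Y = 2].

1

P(Y = 2) = 1/16.
Summing |X−Y|·P(x,y) over outcomes with Y = 2 gives 1/16.
E[|X − Y| | Y = 2] = (1/16) / (1/16) = 1.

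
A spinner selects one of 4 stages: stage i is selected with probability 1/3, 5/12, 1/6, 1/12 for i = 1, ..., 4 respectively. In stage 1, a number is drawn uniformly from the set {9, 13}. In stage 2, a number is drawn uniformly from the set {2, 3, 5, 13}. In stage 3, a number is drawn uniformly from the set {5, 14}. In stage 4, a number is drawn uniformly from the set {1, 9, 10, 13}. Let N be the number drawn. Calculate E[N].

E[N | stage 1] = (9+13)/2 = 11.
E[N | stage 2] = (2+3+5+13)/4 = 23/4.
E[N | stage 3] = (5+14)/2 = 19/2.
E[N | stage 4] = (1+9+10+13)/4 = 33/4.
By the law of total expectation,
E[N] = (1/3)·(11) + (5/12)·(23/4) + (1/6)·(19/2) + (1/12)·(33/4) = 25/3.

25/3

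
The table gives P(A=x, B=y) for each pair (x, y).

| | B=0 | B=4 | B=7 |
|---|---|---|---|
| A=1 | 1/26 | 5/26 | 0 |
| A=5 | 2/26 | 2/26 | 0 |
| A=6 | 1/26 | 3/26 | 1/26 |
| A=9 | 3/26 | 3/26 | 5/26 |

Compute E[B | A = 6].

19/5

P(A = 6) = 5/26.
Σ B·P over the event = 0·(1/26) + 4·(3/26) + 7·(1/26) = 19/26.
E[B | A = 6] = (19/26) / (5/26) = 19/5.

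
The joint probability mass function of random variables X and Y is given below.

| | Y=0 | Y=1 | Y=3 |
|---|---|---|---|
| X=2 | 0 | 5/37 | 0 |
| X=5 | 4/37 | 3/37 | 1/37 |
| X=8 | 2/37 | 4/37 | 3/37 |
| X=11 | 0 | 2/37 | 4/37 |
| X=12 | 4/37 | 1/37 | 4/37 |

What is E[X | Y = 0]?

P(Y = 0) = 10/37.
Σ X·P over the event = 5·(4/37) + 8·(2/37) + 12·(4/37) = 84/37.
E[X | Y = 0] = (84/37) / (10/37) = 42/5.

42/5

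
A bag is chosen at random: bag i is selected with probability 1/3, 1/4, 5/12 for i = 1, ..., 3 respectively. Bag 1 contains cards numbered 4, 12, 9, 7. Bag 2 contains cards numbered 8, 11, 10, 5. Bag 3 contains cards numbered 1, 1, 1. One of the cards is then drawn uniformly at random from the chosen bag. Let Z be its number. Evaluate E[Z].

125/24

E[Z | bag 1] = (4+12+9+7)/4 = 8.
E[Z | bag 2] = (8+11+10+5)/4 = 17/2.
E[Z | bag 3] = (1+1+1)/3 = 1.
By the law of total expectation,
E[Z] = (1/3)·(8) + (1/4)·(17/2) + (5/12)·(1) = 125/24.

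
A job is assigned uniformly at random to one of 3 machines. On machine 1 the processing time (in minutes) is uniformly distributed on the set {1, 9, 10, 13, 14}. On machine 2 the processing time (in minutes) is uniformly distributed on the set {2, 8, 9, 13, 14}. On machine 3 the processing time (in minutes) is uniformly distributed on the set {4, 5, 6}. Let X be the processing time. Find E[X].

118/15

E[X | machine 1] = (1+9+10+13+14)/5 = 47/5.
E[X | machine 2] = (2+8+9+13+14)/5 = 46/5.
E[X | machine 3] = (4+5+6)/3 = 5.
E[X] = (1/3)·(47/5) + (1/3)·(46/5) + (1/3)·(5) = 118/15.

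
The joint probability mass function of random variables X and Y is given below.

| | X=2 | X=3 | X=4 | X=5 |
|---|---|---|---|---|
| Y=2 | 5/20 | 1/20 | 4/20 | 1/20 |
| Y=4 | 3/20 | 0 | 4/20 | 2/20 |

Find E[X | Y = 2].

34/11

P(Y = 2) = 11/20.
Σ X·P over the event = 2·(5/20) + 3·(1/20) + 4·(4/20) + 5·(1/20) = 17/10.
E[X | Y = 2] = (17/10) / (11/20) = 34/11.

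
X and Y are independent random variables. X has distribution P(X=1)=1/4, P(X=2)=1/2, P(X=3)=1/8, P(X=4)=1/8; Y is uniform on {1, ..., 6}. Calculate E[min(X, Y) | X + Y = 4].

11/7

P(X + Y = 4) = 7/48.
Summing min(X,Y)·P(x,y) over outcomes with X + Y = 4 gives 11/48.
E[min(X, Y) | X + Y = 4] = (11/48) / (7/48) = 11/7.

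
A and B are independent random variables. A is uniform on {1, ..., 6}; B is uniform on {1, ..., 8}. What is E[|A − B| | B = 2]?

P(B = 2) = 1/8.
Summing |A−B|·P(x,y) over outcomes with B = 2 gives 11/48.
E[|A − B| | B = 2] = (11/48) / (1/8) = 11/6.

11/6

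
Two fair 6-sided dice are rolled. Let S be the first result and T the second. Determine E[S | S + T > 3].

P(S + T > 3) = 11/12.
Summing S·P(x,y) over outcomes with S + T > 3 gives 61/18.
E[S | S + T > 3] = (61/18) / (11/12) = 122/33.

122/33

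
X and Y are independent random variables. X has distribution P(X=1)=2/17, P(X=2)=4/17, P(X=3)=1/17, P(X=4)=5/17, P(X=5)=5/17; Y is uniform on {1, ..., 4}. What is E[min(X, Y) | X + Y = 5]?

17/12

P(X + Y = 5) = 3/17.
Summing min(X,Y)·P(x,y) over outcomes with X + Y = 5 gives 1/4.
E[min(X, Y) | X + Y = 5] = (1/4) / (3/17) = 17/12.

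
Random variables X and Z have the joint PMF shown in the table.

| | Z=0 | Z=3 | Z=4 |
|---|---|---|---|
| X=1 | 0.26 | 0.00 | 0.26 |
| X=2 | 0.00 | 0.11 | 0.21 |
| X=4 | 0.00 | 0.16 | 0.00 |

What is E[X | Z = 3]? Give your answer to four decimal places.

3.1852

P(Z = 3) = 0.27.
Σ X·P over the event = 2·(0.11) + 4·(0.16) = 0.86.
E[X | Z = 3] = (0.86) / (0.27) = 3.1852.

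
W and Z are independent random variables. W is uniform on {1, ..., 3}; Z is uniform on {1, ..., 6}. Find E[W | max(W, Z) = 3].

12/5

P(max(W, Z) = 3) = 5/18.
Summing W·P(x,y) over outcomes with max(W, Z) = 3 gives 2/3.
E[W | max(W, Z) = 3] = (2/3) / (5/18) = 12/5.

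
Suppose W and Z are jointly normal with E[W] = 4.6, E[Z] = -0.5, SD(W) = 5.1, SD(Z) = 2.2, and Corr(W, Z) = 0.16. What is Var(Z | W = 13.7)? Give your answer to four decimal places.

Var(Z | W=x) = (1 − ρ²)·σ_Z².
Var(Z | W=13.7) = (2.2)²·(1 − (0.16)²) = 4.84·0.9744 = 4.7161.

4.7161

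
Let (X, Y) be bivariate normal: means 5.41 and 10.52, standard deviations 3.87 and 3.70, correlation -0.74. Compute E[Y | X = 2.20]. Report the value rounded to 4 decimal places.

12.7911

For a bivariate normal, E[Y | X=x] = μ_Y + ρ·(σ_Y/σ_X)·(x − μ_X).
E[Y | X=2.20] = 10.52 + (-0.74)·(3.70/3.87)·(2.20 − (5.41)) = 10.52 + (-0.707494)·(-3.21) = 12.7911.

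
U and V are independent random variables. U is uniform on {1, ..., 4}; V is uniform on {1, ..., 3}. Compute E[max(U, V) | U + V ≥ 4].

29/9

Outcomes with U + V ≥ 4: (1,3), (2,2), (2,3), (3,1), (3,2), (3,3), (4,1), (4,2), (4,3), each with probability 1/12.
E[max(U, V) | U + V ≥ 4] = (3 + 2 + 3 + 3 + 3 + 3 + 4 + 4 + 4) / 9 = 29/9.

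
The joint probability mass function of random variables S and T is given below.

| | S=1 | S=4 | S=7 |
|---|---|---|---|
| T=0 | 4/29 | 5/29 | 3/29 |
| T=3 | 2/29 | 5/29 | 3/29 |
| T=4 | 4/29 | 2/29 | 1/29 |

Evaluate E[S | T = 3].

P(T = 3) = 10/29.
Σ S·P over the event = 1·(2/29) + 4·(5/29) + 7·(3/29) = 43/29.
E[S | T = 3] = (43/29) / (10/29) = 43/10.

43/10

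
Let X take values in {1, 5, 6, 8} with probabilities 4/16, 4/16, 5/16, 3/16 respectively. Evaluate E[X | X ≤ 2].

1

P(X ≤ 2) = 1/4.
Σ over the event: 1·1/4 = 1/4.
E[X | X ≤ 2] = (1/4) / (1/4) = 1.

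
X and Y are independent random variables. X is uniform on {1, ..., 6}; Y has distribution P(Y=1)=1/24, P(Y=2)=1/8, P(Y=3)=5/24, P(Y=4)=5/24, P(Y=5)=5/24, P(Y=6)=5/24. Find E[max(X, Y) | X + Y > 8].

P(X + Y > 8) = 25/72.
Summing max(X,Y)·P(x,y) over outcomes with X + Y > 8 gives 95/48.
E[max(X, Y) | X + Y > 8] = (95/48) / (25/72) = 57/10.

57/10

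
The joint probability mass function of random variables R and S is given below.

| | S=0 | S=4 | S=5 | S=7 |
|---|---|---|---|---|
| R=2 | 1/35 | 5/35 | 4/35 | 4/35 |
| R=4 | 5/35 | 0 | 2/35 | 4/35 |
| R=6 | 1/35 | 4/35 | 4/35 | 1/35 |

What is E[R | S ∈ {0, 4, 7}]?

P(S ∈ {0, 4, 7}) = 5/7.
Summing R·P(R=x,S=y) over the conditioning event gives 92/35.
E[R | S ∈ {0, 4, 7}] = (92/35) / (5/7) = 92/25.

92/25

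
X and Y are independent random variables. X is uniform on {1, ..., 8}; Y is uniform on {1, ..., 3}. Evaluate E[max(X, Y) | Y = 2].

37/8

Outcomes with Y = 2: (1,2), (2,2), (3,2), (4,2), (5,2), (6,2), (7,2), (8,2), each with probability 1/24.
E[max(X, Y) | Y = 2] = (2 + 2 + 3 + 4 + 5 + 6 + 7 + 8) / 8 = 37/8.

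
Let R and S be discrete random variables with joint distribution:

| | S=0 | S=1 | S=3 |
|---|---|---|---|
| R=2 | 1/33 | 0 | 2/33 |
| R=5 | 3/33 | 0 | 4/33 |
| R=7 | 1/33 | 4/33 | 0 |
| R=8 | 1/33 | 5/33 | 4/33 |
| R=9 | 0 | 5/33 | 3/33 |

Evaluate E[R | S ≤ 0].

16/3

P(S ≤ 0) = 2/11.
Σ R·P over the event = 2·(1/33) + 5·(3/33) + 7·(1/33) + 8·(1/33) = 32/33.
E[R | S ≤ 0] = (32/33) / (2/11) = 16/3.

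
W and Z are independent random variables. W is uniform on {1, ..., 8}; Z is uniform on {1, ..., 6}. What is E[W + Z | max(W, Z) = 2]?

10/3

Outcomes with max(W, Z) = 2: (1,2), (2,1), (2,2), each with probability 1/48.
E[W + Z | max(W, Z) = 2] = (3 + 3 + 4) / 3 = 10/3.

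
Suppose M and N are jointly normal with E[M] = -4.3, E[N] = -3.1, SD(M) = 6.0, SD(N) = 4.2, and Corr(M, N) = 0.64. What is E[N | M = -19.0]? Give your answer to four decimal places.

E[N | M=x] = μ_N + ρ(σ_N/σ_M)(x − μ_M) for jointly normal variables.
E[N | M=-19.0] = -3.1 + (0.64)·(4.2/6.0)·(-19.0 − (-4.3)) = -3.1 + (0.448)·(-14.7) = -9.6856.

-9.6856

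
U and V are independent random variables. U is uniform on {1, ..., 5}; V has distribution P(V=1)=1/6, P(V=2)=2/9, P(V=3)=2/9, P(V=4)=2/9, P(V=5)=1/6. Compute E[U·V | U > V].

P(U > V) = 2/5.
Summing UV·P(x,y) over outcomes with U > V gives 163/45.
E[U·V | U > V] = (163/45) / (2/5) = 163/18.

163/18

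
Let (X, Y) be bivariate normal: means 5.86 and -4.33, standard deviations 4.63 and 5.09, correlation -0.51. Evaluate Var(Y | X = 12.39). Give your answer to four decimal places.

19.1694

The conditional variance in a bivariate normal is σ_Y²(1 − ρ²), independent of x.
Var(Y | X=12.39) = (5.09)²·(1 − (-0.51)²) = 25.9081·0.7399 = 19.1694.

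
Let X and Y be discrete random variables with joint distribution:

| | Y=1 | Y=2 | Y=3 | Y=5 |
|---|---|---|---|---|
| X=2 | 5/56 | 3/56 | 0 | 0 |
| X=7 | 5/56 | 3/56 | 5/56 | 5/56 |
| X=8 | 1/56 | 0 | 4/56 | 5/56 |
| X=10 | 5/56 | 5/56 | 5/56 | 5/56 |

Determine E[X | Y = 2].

7

P(Y = 2) = 11/56.
Summing X·P(X=x,Y=y) over the conditioning event gives 11/8.
E[X | Y = 2] = (11/8) / (11/56) = 7.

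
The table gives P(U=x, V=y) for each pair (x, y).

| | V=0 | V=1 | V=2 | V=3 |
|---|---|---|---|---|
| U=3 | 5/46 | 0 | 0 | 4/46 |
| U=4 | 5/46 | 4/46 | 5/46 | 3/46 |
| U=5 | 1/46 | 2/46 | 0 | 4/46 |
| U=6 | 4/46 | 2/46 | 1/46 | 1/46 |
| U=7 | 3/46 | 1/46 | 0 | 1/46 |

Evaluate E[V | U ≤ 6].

56/41

P(U ≤ 6) = 41/46.
Summing V·P(U=x,V=y) over the conditioning event gives 28/23.
E[V | U ≤ 6] = (28/23) / (41/46) = 56/41.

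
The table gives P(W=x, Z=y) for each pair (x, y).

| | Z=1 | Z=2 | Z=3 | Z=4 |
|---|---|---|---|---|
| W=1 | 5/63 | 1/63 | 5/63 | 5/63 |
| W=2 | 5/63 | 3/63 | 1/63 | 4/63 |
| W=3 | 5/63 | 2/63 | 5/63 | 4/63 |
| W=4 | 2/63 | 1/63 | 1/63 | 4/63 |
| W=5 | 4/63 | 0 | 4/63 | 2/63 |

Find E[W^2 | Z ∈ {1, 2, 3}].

419/44

P(Z ∈ {1, 2, 3}) = 44/63.
Summing W^2·P(W=x,Z=y) over the conditioning event gives 419/63.
E[W^2 | Z ∈ {1, 2, 3}] = (419/63) / (44/63) = 419/44.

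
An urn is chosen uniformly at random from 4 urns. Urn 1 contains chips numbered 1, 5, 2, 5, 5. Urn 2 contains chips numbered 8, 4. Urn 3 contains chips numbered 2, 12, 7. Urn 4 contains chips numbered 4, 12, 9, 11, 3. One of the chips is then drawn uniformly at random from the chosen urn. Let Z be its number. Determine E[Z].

61/10

E[Z | urn 1] = (1+5+2+5+5)/5 = 18/5.
E[Z | urn 2] = (8+4)/2 = 6.
E[Z | urn 3] = (2+12+7)/3 = 7.
E[Z | urn 4] = (4+12+9+11+3)/5 = 39/5.
By the law of total expectation,
E[Z] = (1/4)·(18/5) + (1/4)·(6) + (1/4)·(7) + (1/4)·(39/5) = 61/10.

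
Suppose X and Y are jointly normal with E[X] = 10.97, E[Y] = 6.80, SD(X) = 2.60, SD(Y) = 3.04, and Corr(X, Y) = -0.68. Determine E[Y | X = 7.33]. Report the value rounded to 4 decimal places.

For a bivariate normal, E[Y | X=x] = μ_Y + ρ·(σ_Y/σ_X)·(x − μ_X).
E[Y | X=7.33] = 6.80 + (-0.68)·(3.04/2.60)·(7.33 − (10.97)) = 6.80 + (-0.79508)·(-3.64) = 9.6941.

9.6941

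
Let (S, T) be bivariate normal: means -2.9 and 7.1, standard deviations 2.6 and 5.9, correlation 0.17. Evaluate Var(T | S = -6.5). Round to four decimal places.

For a bivariate normal, Var(T | S=x) = σ_T²(1 − ρ²).
Var(T | S=-6.5) = (5.9)²·(1 − (0.17)²) = 34.81·0.9711 = 33.8040.

33.8040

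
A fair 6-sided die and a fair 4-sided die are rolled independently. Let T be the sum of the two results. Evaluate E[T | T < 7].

32/7

P(T < 7) = 7/12.
Σ over the event: 2·1/24 + 3·1/12 + 4·1/8 + 5·1/6 + 6·1/6 = 8/3.
E[T | T < 7] = (8/3) / (7/12) = 32/7.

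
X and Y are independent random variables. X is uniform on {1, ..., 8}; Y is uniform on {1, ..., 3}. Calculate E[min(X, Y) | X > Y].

17/9

P(X > Y) = 3/4.
Summing min(X,Y)·P(x,y) over outcomes with X > Y gives 17/12.
E[min(X, Y) | X > Y] = (17/12) / (3/4) = 17/9.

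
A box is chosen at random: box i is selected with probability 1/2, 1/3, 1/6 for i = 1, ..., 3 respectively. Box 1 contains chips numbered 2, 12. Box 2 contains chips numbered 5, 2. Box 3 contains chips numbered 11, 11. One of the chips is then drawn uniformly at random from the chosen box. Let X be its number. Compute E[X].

E[X | box 1] = (2+12)/2 = 7.
E[X | box 2] = (5+2)/2 = 7/2.
E[X | box 3] = (11+11)/2 = 11.
By the law of total expectation,
E[X] = (1/2)·(7) + (1/3)·(7/2) + (1/6)·(11) = 13/2.

13/2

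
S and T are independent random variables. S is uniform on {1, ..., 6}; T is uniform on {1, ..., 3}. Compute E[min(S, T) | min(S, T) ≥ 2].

P(min(S, T) ≥ 2) = 5/9.
Summing min(S,T)·P(x,y) over outcomes with min(S, T) ≥ 2 gives 4/3.
E[min(S, T) | min(S, T) ≥ 2] = (4/3) / (5/9) = 12/5.

12/5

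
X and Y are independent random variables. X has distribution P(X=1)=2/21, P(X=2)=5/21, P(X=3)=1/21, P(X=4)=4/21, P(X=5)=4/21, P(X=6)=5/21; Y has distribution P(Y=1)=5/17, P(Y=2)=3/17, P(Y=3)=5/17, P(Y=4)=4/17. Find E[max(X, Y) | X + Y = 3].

2

P(X + Y = 3) = 31/357.
Summing max(X,Y)·P(x,y) over outcomes with X + Y = 3 gives 62/357.
E[max(X, Y) | X + Y = 3] = (62/357) / (31/357) = 2.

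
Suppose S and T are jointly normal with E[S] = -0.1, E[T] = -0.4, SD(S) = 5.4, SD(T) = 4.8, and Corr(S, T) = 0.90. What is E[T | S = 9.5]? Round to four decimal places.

7.2800

For a bivariate normal, E[T | S=x] = μ_T + ρ·(σ_T/σ_S)·(x − μ_S).
E[T | S=9.5] = -0.4 + (0.90)·(4.8/5.4)·(9.5 − (-0.1)) = -0.4 + (0.8)·(9.6) = 7.2800.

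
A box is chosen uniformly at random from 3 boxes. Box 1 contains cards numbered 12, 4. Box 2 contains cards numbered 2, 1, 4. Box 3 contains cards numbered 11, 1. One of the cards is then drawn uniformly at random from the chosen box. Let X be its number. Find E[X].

E[X | box 1] = (12+4)/2 = 8.
E[X | box 2] = (2+1+4)/3 = 7/3.
E[X | box 3] = (11+1)/2 = 6.
E[X] = (1/3)·(8) + (1/3)·(7/3) + (1/3)·(6) = 49/9.

49/9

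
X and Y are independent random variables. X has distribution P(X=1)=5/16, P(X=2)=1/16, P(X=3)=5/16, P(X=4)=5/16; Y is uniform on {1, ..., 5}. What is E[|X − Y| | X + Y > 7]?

1

P(X + Y > 7) = 3/16.
Summing |X−Y|·P(x,y) over outcomes with X + Y > 7 gives 3/16.
E[|X − Y| | X + Y > 7] = (3/16) / (3/16) = 1.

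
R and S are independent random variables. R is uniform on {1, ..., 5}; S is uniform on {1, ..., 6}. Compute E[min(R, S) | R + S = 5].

3/2

Outcomes with R + S = 5: (1,4), (2,3), (3,2), (4,1), each with probability 1/30.
E[min(R, S) | R + S = 5] = (1 + 2 + 2 + 1) / 4 = 3/2.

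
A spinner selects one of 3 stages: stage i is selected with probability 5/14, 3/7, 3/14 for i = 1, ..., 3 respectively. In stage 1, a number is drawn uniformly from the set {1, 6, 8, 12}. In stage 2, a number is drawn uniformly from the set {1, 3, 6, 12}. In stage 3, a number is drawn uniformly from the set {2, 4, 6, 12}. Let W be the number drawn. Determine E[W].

339/56

E[W | stage 1] = (1+6+8+12)/4 = 27/4.
E[W | stage 2] = (1+3+6+12)/4 = 11/2.
E[W | stage 3] = (2+4+6+12)/4 = 6.
By the law of total expectation,
E[W] = (5/14)·(27/4) + (3/7)·(11/2) + (3/14)·(6) = 339/56.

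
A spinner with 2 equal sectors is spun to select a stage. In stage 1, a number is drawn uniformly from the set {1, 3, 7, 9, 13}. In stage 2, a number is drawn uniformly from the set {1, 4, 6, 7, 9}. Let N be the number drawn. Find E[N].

6

E[N | stage 1] = (1+3+7+9+13)/5 = 33/5.
E[N | stage 2] = (1+4+6+7+9)/5 = 27/5.
E[N] = (1/2)·(33/5) + (1/2)·(27/5) = 6.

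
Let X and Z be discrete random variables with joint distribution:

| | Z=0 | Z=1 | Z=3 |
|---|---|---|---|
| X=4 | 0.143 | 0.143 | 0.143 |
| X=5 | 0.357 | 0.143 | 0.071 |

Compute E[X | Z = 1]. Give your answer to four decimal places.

P(Z = 1) = 0.286.
Σ X·P over the event = 4·(0.143) + 5·(0.143) = 1.287.
E[X | Z = 1] = (1.287) / (0.286) = 4.5000.

4.5000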